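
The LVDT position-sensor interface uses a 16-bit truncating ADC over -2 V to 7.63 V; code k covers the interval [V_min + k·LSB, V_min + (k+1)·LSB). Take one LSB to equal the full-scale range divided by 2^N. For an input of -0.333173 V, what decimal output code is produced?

Span: 7.63 V − (-2 V) = 9.63 V. LSB = 9.63 V / 2^16 ≈ 146.9 µV.
code = ⌊(V_in − V_min)/LSB⌋ = ⌊(V_in − V_min) × 2^16 / range⌋
     = ⌊(-0.333173 − (-2)) × 65536 / 9.63⌋ = ⌊1.666827 × 65536/9.63⌋
     = ⌊11343.424⌋ = 11343.

11343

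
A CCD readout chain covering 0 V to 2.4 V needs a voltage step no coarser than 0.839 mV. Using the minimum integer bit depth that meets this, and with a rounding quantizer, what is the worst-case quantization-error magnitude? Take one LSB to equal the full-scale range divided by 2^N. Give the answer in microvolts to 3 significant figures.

Span = 2.4 V.
2.4 V / 0.839 mV = 2861. Since 2^11 = 2048 and 2^12 = 4096, N = 12.
LSB = 2.4 V / 2^12 = 0.58594 mV.
Half an LSB is 293 µV.

293 µV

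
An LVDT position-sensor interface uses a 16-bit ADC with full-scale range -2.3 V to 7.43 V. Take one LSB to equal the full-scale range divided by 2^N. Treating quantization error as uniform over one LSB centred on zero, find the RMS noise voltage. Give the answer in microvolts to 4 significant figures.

42.86 µV

Full-scale range = 7.43 V − (-2.3 V) = 9.73 V.
One LSB is 9.73 V / 65536 = 148.468 µV.
RMS of a uniform error over width LSB is LSB/√12 = 42.86 µV.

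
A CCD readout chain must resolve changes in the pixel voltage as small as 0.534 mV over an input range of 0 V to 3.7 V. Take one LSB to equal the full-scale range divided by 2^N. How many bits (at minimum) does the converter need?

Range is 3.7 V.
Levels needed ≥ 3.7/0.534 mV = 6929. 2^13 = 8192 suffices, so N_min = 13.

13 bits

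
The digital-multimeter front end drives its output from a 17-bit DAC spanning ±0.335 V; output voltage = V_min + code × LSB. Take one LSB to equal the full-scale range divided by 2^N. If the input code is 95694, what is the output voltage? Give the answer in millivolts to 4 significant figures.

Span: 0.335 V − (-0.335 V) = 0.67 V. LSB = 0.67 V / 2^17.
V_out = -0.335 + 95694 × (0.67/131072) V
      = -0.335 + 0.489158 = 0.154158 V.

154.2 mV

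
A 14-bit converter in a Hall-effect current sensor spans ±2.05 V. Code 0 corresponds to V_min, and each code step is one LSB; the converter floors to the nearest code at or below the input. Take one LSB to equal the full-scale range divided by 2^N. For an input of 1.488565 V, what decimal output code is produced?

14140

Range = 2.05 − (-2.05) = 4.1 V. LSB = 4.1 V / 2^14 ≈ 250.2 µV.
(V_in − V_min) × 2^14/range = (1.488565 − (-2.05)) × 16384/4.1 = 14140.451.
Floor → code = 14140.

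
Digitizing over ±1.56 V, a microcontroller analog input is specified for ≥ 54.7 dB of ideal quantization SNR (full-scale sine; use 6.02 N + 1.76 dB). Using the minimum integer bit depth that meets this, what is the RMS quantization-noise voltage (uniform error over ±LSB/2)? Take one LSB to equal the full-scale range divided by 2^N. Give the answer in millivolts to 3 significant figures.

The full-scale span is 1.56 − (-1.56) = 3.12 V.
Solving 6.02 N ≥ 54.7 − 1.76: N ≥ 8.794. Round up → N = 9.
One LSB is 3.12 V / 512 = 6.0938 mV.
RMS noise = LSB/√12 = 1.76 mV.

1.76 mV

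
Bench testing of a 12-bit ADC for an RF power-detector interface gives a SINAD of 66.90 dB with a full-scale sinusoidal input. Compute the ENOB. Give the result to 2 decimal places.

10.82 bits

(66.90 − 1.76) / 6.02 = 65.14/6.02 = 10.8206 effective bits.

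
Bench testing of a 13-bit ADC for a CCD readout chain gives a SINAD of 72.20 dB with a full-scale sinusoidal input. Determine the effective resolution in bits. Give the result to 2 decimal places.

ENOB = (SINAD − 1.76) / 6.02 = (72.20 − 1.76) / 6.02 = 70.44 / 6.02 = 11.7010.

11.70 bits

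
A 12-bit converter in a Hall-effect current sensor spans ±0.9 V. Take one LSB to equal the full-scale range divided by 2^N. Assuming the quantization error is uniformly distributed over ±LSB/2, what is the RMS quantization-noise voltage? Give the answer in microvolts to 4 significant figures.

126.9 µV

Span: 0.9 V − (-0.9 V) = 1.8 V.
LSB = 1.8 V / 2^12 = 439.453 µV.
V_rms = LSB/√12 = 439.453 µV / √12 = 126.9 µV.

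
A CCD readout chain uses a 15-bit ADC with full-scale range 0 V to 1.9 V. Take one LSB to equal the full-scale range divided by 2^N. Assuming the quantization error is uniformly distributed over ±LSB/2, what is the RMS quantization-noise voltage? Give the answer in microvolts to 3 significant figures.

Range is 1.9 V.
LSB = 1.9 V / 2^15 = 57.983 µV.
σ_q = LSB/√12 = 57.983 µV/3.4641 = 16.7 µV.

16.7 µV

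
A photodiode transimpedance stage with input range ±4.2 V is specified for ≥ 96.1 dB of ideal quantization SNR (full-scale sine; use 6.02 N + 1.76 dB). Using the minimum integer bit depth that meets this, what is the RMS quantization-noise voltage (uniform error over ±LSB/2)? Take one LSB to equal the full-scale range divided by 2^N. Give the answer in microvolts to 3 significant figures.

Full-scale range = 4.2 V − (-4.2 V) = 8.4 V.
Solving 6.02 N ≥ 96.1 − 1.76: N ≥ 15.671. Round up → N = 16.
Step size = 8.4/65536 V = 128.17 µV.
RMS noise = LSB/√12 = 37.0 µV.

37.0 µV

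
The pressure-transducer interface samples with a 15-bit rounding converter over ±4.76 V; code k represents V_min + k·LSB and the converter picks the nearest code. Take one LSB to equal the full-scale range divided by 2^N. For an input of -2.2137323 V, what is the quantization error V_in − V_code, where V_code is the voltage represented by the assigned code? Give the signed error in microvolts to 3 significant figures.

Full-scale range = 4.76 V − (-4.76 V) = 9.52 V. LSB = 9.52 V / 2^15 ≈ 290.5 µV.
(V_in − V_min)/LSB = (-2.2137323 − (-4.76)) × 32768/9.52 = 8764.2962 → nearest code k = 8764.
V_code = V_min + k × range/2^15 = -4.76 + 8764 × 9.52/32768 = -2.2138183594 V.
V_in − V_code = -2.2137323 − (-2.2138183594) = +86.1 µV.

+86.1 µV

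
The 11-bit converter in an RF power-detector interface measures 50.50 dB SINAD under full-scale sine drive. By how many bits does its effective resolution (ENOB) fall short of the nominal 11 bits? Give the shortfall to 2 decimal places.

ENOB = (SINAD − 1.76)/6.02 = (50.50 − 1.76)/6.02 = 8.0963 bits.
11 − 8.0963 = 2.90 bits below nominal.

2.90 bits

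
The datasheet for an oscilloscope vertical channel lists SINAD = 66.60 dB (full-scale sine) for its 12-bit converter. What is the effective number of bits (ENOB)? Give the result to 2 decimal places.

(66.60 − 1.76) / 6.02 = 64.84/6.02 = 10.7708 effective bits.

10.77 bits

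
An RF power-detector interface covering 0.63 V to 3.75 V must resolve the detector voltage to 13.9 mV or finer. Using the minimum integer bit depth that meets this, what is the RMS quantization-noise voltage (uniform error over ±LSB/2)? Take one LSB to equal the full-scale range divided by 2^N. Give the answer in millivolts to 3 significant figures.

Range = 3.75 − (0.63) = 3.12 V.
3.12 V / 13.9 mV = 224.5. Since 2^7 = 128 and 2^8 = 256, N = 8.
LSB = 3.12 V / 2^8 = 12.188 mV.
V_rms = LSB/√12 = 3.52 mV.

3.52 mV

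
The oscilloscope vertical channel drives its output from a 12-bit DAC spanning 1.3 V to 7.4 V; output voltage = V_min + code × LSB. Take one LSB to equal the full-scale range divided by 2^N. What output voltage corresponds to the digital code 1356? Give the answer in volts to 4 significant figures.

Range = 7.4 − (1.3) = 6.1 V. LSB = 6.1 V / 2^12.
V_out = 1.3 + 1356 × (6.1/4096) V
      = 1.3 + 2.01943 = 3.31943 V.

3.319 V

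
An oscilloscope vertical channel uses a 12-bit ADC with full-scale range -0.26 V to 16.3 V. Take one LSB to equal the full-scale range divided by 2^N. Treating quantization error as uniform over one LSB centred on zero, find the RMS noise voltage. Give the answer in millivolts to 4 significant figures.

1.167 mV

Range = 16.3 − (-0.26) = 16.56 V.
One LSB is 16.56 V / 4096 = 4.04297 mV.
For a uniform distribution on [−LSB/2, +LSB/2], V_rms = LSB/√12 = 4.04297 mV/3.4641 = 1.167 mV.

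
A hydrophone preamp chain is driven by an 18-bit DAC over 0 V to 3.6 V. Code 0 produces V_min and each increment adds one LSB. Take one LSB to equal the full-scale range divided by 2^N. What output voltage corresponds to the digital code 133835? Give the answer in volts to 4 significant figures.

1.838 V

Full-scale range = 3.6 V. LSB = 3.6 V / 2^18.
V_out = V_min + code × LSB = 0 V + 133835 × 3.6 V / 262144
      = 0 V + 1.83794 V = 1.83794 V.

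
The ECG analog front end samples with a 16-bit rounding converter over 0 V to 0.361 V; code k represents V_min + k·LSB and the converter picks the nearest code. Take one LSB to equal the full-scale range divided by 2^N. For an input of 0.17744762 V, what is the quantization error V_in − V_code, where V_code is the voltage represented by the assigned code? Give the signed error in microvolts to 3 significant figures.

V_FS = 0.361 V. LSB = 0.361 V / 2^16 ≈ 5.508 µV.
(V_in − V_min)/LSB = (0.17744762 − (0)) × 65536/0.361 = 32213.8704 → nearest code k = 32214.
V_code = 0 + (32214/65536) × 0.361 = 0.17744833374 V.
Error = V_in − V_code = 0.17744762 − (0.17744833374) = −0.714 µV.

−0.714 µV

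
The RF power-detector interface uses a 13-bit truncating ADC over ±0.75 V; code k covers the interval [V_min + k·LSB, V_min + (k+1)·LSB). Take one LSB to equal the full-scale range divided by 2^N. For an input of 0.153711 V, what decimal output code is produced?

4935

Range = 0.75 − (-0.75) = 1.5 V. LSB = 1.5 V / 2^13 ≈ 183.1 µV.
V_in − V_min = 0.153711 − (-0.75) = 0.903711 V.
Divide by LSB: 0.903711 × 8192/1.5 = 4935.4670.
Truncating gives code 4935.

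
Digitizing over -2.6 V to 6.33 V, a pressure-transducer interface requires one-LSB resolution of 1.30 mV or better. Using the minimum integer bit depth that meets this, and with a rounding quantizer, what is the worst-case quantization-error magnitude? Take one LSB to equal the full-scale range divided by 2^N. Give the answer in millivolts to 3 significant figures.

Span: 6.33 V − (-2.6 V) = 8.93 V.
8.93 V / 1.30 mV = 6869. Since 2^12 = 4096 and 2^13 = 8192, N = 13.
One LSB is 8.93 V / 8192 = 1.0901 mV.
|e|_max = LSB/2 = 0.545 mV.

0.545 mV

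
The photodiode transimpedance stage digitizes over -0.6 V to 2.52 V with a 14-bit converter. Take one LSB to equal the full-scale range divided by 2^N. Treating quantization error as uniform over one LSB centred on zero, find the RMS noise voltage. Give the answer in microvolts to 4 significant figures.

Range = 2.52 − (-0.6) = 3.12 V.
LSB = 3.12 V / 2^14 = 190.430 µV.
V_rms = LSB/√12 = 190.430 µV / √12 = 54.97 µV.

54.97 µV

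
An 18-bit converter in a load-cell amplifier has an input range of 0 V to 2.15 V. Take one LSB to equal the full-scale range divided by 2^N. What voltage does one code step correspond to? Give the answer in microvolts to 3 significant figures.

V_FS = 2.15 V.
There are 2^18 = 262144 steps.
LSB = 2.15 V / 2^18 = 8.20 µV.

8.20 µV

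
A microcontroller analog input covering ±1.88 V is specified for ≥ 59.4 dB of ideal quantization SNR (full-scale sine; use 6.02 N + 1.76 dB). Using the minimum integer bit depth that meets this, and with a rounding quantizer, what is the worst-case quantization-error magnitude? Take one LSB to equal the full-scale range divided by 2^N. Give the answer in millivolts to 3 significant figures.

1.84 mV

Range = 1.88 − (-1.88) = 3.76 V.
6.02 N + 1.76 ≥ 59.4 gives N ≥ 9.575, so the minimum integer is 10.
Step size = 3.76/1024 V = 3.6719 mV.
Max error for round-to-nearest is LSB/2 = 1.84 mV.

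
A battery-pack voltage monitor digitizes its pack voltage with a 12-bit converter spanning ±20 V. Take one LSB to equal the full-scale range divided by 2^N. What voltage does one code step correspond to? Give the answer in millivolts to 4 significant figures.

9.766 mV

The full-scale span is 20 − (-20) = 40 V.
There are 2^12 = 4096 steps.
LSB = 40 V ÷ 2^12 = 40/4096 V = 9.766 mV.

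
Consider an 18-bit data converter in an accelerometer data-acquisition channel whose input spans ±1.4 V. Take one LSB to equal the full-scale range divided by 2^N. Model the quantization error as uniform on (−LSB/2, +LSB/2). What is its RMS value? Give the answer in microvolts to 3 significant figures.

3.08 µV

Full-scale range = 1.4 V − (-1.4 V) = 2.8 V.
One LSB is 2.8 V / 262144 = 10.681 µV.
RMS of a uniform error over width LSB is LSB/√12 = 3.08 µV.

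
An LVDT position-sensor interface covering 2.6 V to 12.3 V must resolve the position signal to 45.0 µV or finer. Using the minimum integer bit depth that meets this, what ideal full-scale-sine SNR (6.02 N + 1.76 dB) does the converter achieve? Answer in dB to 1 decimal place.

Full-scale range = 12.3 V − (2.6 V) = 9.7 V.
Need 2^N ≥ 9.7 V / 45.0 µV = 215600 → N_min = 18.
SNR = 6.02 × 18 + 1.76 = 110.12 dB.

110.1 dB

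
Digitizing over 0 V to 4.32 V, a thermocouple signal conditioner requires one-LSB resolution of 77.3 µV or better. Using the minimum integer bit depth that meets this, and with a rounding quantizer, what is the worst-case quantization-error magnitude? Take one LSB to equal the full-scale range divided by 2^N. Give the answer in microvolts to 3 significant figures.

Range is 4.32 V.
Need 2^N ≥ 4.32 V / 77.3 µV = 55890 → N_min = 16.
LSB = 4.32 V ÷ 2^16 = 4.32/65536 V = 65.918 µV.
Half an LSB is 33.0 µV.

33.0 µV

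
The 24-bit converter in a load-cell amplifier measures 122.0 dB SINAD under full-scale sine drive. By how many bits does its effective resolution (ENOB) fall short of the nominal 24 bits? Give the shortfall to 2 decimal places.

Effective bits = (122.0 − 1.76)/6.02 = 19.9734.
Shortfall = 24 − 19.9734 = 4.0266 bits.

4.03 bits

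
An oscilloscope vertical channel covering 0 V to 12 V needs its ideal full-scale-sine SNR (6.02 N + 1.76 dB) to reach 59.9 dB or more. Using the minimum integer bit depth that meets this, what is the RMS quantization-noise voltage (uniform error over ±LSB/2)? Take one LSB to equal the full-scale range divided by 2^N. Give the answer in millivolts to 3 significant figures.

V_FS = 12 V.
6.02 N + 1.76 ≥ 59.9 gives N ≥ 9.658, so the minimum integer is 10.
LSB = 12 V ÷ 2^10 = 12/1024 V = 11.719 mV.
RMS noise = LSB/√12 = 3.38 mV.

3.38 mV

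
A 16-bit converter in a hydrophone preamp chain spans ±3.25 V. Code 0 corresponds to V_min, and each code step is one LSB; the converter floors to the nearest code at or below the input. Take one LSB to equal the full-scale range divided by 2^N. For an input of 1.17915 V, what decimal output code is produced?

44656

Full-scale range = 3.25 V − (-3.25 V) = 6.5 V. LSB = 6.5 V / 2^16 ≈ 99.18 µV.
code = ⌊(V_in − V_min)/LSB⌋ = ⌊(V_in − V_min) × 2^16 / range⌋
     = ⌊(1.17915 − (-3.25)) × 65536 / 6.5⌋ = ⌊4.42915 × 65536/6.5⌋
     = ⌊44656.735⌋ = 44656.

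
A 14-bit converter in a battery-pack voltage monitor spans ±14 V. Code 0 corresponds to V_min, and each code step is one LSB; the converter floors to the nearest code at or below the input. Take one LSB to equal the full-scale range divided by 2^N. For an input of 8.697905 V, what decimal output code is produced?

The full-scale span is 14 − (-14) = 28 V. LSB = 28 V / 2^14 ≈ 1.709 mV.
code = ⌊(V_in − V_min)/LSB⌋ = ⌊(V_in − V_min) × 2^14 / range⌋
     = ⌊(8.697905 − (-14)) × 16384 / 28⌋ = ⌊22.697905 × 16384/28⌋
     = ⌊13281.517⌋ = 13281.

13281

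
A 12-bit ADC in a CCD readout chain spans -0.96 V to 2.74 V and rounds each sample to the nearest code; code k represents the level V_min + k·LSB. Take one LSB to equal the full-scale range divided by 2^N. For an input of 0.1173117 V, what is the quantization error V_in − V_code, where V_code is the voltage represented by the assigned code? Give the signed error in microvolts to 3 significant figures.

−349 µV

Full-scale range = 2.74 V − (-0.96 V) = 3.7 V. LSB = 3.7 V / 2^12 ≈ 0.9033 mV.
Position in LSBs: (0.1173117 − (-0.96)) × 4096/3.7 = 1192.6132; rounding gives k = 1193.
V_code = -0.96 + (1193/4096) × 3.7 = 0.1176611328 V.
V_in − V_code = 0.1173117 − (0.1176611328) = −349 µV.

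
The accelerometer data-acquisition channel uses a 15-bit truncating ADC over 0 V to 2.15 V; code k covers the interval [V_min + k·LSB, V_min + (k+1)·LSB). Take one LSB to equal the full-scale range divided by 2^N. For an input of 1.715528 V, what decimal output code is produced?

Full-scale range = 2.15 V. LSB = 2.15 V / 2^15 ≈ 65.61 µV.
V_in − V_min = 1.715528 − (0) = 1.715528 V.
Divide by LSB: 1.715528 × 32768/2.15 = 26146.2426.
Truncating gives code 26146.

26146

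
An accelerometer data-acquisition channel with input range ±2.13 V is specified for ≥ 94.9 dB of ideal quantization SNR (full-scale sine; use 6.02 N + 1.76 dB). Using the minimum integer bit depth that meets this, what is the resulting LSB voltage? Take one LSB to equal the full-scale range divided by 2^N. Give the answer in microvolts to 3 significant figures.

65.0 µV

Range = 2.13 − (-2.13) = 4.26 V.
N ≥ (94.9 − 1.76)/6.02 = 15.472 → N_min = 16.
LSB = 4.26 V / 2^16 = 65.0 µV.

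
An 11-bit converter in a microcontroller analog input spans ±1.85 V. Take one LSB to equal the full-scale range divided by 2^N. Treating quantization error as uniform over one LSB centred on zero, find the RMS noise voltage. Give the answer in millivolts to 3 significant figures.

0.522 mV

Full-scale range = 1.85 V − (-1.85 V) = 3.7 V.
One LSB is 3.7 V / 2048 = 1.8066 mV.
RMS of a uniform error over width LSB is LSB/√12 = 0.522 mV.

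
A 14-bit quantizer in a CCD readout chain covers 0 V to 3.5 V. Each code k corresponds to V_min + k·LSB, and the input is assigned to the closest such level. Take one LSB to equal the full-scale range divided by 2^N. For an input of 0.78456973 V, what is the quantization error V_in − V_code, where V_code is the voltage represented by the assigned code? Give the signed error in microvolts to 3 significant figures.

−67.7 µV

V_FS = 3.5 V. LSB = 3.5 V / 2^14 ≈ 213.6 µV.
(V_in − V_min)/LSB = (0.78456973 − (0)) × 16384/3.5 = 3672.6830 → nearest code k = 3673.
V_code = 0 + (3673/16384) × 3.5 = 0.78463745117 V.
Error = V_in − V_code = 0.78456973 − (0.78463745117) = −67.7 µV.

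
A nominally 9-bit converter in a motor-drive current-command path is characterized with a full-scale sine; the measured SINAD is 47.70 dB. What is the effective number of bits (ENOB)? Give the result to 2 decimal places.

ENOB = (47.70 − 1.76)/6.02 = 7.6312 bits.

7.63 bits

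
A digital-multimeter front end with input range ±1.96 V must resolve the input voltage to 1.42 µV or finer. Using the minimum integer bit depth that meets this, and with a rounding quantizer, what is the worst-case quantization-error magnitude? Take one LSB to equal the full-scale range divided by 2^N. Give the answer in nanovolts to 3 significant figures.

Span: 1.96 V − (-1.96 V) = 3.92 V.
3.92 V / 1.42 µV = 2.761e6. Since 2^21 = 2097152 and 2^22 = 4194304, N = 22.
LSB = 3.92 V ÷ 2^22 = 3.92/4194304 V = 0.93460 µV.
Half an LSB is 467 nV.

467 nV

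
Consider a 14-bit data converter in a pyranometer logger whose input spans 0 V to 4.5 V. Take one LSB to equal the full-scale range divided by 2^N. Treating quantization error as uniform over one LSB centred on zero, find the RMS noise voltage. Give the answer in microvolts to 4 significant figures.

Full-scale range = 4.5 V.
Step size = 4.5/16384 V = 274.658 µV.
V_rms = LSB/√12 = 274.658 µV / √12 = 79.29 µV.

79.29 µV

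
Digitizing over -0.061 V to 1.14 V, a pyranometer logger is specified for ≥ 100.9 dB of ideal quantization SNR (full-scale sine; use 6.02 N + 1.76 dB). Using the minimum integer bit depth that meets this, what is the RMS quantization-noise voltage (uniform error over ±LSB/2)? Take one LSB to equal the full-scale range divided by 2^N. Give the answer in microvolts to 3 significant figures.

Full-scale range = 1.14 V − (-0.061 V) = 1.201 V.
6.02 N + 1.76 ≥ 100.9 gives N ≥ 16.468, so the minimum integer is 17.
LSB = 1.201 V / 2^17 = 9.1629 µV.
σ_q = LSB/√12 = 9.1629 µV/3.4641 = 2.65 µV.

2.65 µV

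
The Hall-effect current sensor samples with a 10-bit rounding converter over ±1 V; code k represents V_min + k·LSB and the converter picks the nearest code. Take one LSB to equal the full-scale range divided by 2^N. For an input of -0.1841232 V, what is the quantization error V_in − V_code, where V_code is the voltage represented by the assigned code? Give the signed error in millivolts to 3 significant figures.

−0.529 mV

The full-scale span is 1 − (-1) = 2 V. LSB = 2 V / 2^10 ≈ 1.953 mV.
Position in LSBs: (-0.1841232 − (-1)) × 1024/2 = 417.7289; rounding gives k = 418.
Reconstructed level: -1 + 418 × 2/1024 V = -0.1835937500 V.
V_in − V_code = -0.1841232 − (-0.1835937500) = −0.529 mV.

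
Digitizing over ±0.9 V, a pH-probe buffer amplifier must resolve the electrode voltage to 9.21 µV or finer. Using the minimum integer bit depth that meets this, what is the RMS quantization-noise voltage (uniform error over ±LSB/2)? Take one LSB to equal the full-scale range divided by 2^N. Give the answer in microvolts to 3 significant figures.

1.98 µV

Range = 0.9 − (-0.9) = 1.8 V.
1.8 V / 9.21 µV = 195400. Since 2^17 = 131072 and 2^18 = 262144, N = 18.
One LSB is 1.8 V / 262144 = 6.8665 µV.
RMS noise = LSB/√12 = 1.98 µV.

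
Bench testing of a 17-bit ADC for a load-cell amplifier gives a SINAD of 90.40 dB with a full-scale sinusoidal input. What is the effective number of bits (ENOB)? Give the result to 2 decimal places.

Inverting SNR = 6.02 N + 1.76: N_eff = (90.40 − 1.76)/6.02 = 14.7243.

14.72 bits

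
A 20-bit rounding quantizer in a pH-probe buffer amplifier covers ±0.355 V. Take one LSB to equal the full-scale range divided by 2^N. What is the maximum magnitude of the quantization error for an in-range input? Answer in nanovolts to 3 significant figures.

339 nV

The full-scale span is 0.355 − (-0.355) = 0.71 V.
LSB = 0.71 V / 2^20 = 0.67711 µV.
Worst-case error for round-to-nearest is half an LSB: 339 nV.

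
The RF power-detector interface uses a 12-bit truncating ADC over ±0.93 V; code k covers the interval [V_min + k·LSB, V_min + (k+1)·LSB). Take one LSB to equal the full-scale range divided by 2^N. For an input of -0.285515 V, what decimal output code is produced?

1419

Range = 0.93 − (-0.93) = 1.86 V. LSB = 1.86 V / 2^12 ≈ 454.1 µV.
V_in − V_min = -0.285515 − (-0.93) = 0.644485 V.
Divide by LSB: 0.644485 × 4096/1.86 = 1419.2530.
Truncating gives code 1419.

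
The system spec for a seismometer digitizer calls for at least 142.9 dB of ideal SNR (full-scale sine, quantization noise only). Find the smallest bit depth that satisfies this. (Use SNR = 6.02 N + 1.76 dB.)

6.02 N + 1.76 ≥ 142.9 gives N ≥ 23.445, so the minimum integer is 24.

24 bits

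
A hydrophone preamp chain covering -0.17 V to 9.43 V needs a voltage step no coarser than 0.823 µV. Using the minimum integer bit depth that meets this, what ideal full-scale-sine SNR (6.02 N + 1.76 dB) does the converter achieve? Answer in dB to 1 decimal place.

146.2 dB

Range = 9.43 − (-0.17) = 9.6 V.
Required number of levels: 9.6/0.823 µV = 1.1665e7; smallest N with 2^N ≥ that is 24.
SNR = 6.02 × 24 + 1.76 = 146.24 dB.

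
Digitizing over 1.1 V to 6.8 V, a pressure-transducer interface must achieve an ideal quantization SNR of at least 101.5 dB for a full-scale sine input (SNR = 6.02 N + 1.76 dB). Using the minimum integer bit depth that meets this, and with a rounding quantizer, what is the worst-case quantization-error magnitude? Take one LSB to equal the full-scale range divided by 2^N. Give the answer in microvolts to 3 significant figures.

Span: 6.8 V − (1.1 V) = 5.7 V.
Required N = ⌈(101.5 − 1.76)/6.02⌉ = ⌈16.568⌉ = 17.
One LSB is 5.7 V / 131072 = 43.488 µV.
Half an LSB is 21.7 µV.

21.7 µV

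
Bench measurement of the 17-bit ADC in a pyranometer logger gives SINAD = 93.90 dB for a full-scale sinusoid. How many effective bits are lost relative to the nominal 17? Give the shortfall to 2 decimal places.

1.69 bits

N_eff = (93.90 − 1.76)/6.02 = 15.3056 bits.
Shortfall = 17 − 15.3056 = 1.6944 bits.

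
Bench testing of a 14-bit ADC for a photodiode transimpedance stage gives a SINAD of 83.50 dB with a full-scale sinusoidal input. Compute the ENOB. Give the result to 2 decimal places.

Inverting SNR = 6.02 N + 1.76: N_eff = (83.50 − 1.76)/6.02 = 13.5781.

13.58 bits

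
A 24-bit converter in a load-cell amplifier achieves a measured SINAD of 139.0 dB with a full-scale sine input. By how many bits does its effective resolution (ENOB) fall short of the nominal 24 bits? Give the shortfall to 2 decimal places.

N_eff = (139.0 − 1.76)/6.02 = 22.7973 bits.
Lost resolution: 24 − 22.7973 = 1.2027 bits.

1.20 bits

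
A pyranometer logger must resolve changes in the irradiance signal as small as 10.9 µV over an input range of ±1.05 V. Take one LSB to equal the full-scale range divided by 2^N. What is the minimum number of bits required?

18 bits

Span: 1.05 V − (-1.05 V) = 2.1 V.
Required number of levels: 2.1/10.9 µV = 192660; smallest N with 2^N ≥ that is 18.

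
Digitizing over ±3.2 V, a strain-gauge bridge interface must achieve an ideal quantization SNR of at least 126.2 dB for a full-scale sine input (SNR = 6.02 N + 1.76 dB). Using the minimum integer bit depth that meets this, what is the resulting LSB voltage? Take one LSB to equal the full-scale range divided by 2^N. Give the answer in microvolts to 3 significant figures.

Range = 3.2 − (-3.2) = 6.4 V.
N ≥ (126.2 − 1.76)/6.02 = 20.671 → N_min = 21.
LSB = 6.4 V / 2^21 = 3.05 µV.

3.05 µV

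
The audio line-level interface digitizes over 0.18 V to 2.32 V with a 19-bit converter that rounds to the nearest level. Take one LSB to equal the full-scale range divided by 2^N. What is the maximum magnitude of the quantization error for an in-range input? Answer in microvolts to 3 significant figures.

Full-scale range = 2.32 V − (0.18 V) = 2.14 V.
LSB = 2.14 V / 2^19 = 4.0817 µV.
A rounding quantizer has |error| ≤ LSB/2 = 2.04 µV.

2.04 µV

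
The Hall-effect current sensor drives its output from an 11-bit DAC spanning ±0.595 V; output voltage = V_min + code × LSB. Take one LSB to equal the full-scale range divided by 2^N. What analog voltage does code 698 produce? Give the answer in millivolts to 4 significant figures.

Span: 0.595 V − (-0.595 V) = 1.19 V. LSB = 1.19 V / 2^11.
V_out = V_min + code × LSB = -0.595 V + 698 × 1.19 V / 2048
      = -0.595 + 0.405576 = -0.189424 V.

-189.4 mV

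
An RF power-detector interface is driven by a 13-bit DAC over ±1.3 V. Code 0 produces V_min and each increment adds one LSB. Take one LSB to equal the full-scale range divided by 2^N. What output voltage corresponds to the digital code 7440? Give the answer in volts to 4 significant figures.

The full-scale span is 1.3 − (-1.3) = 2.6 V. LSB = 2.6 V / 2^13.
V_out = -1.3 + 7440 × (2.6/8192) V
      = -1.3 V + 2.36133 V = 1.06133 V.

1.061 V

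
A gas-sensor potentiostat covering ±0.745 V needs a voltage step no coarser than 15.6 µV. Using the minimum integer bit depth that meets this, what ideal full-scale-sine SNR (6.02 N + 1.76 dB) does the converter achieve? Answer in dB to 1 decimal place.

104.1 dB

The full-scale span is 0.745 − (-0.745) = 1.49 V.
1.49 V / 15.6 µV = 95510. Since 2^16 = 65536 and 2^17 = 131072, N = 17.
Ideal SNR at N = 17: 6.02·17 + 1.76 = 104.1 dB.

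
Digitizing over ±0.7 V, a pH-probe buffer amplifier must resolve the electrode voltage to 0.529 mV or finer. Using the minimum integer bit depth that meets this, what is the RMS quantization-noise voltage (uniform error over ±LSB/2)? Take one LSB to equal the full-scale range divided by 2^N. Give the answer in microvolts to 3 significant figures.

Full-scale range = 0.7 V − (-0.7 V) = 1.4 V.
1.4 V / 0.529 mV = 2647. Since 2^11 = 2048 and 2^12 = 4096, N = 12.
Step size = 1.4/4096 V = 341.80 µV.
RMS noise = LSB/√12 = 98.7 µV.

98.7 µV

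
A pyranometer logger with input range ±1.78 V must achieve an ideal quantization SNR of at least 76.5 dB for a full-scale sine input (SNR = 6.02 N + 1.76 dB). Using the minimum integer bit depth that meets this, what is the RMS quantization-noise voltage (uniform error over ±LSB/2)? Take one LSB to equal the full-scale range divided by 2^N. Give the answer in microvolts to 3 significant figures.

Range = 1.78 − (-1.78) = 3.56 V.
Solving 6.02 N ≥ 76.5 − 1.76: N ≥ 12.415. Round up → N = 13.
Step size = 3.56/8192 V = 434.57 µV.
RMS noise = LSB/√12 = 125 µV.

125 µV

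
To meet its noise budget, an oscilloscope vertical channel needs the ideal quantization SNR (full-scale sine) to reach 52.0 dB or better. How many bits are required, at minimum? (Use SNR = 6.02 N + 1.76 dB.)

9 bits

Required N = ⌈(52.0 − 1.76)/6.02⌉ = ⌈8.346⌉ = 9.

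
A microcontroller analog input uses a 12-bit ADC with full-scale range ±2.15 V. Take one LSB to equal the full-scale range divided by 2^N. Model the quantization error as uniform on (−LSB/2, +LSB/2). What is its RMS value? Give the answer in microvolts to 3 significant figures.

Range = 2.15 − (-2.15) = 4.3 V.
One LSB is 4.3 V / 4096 = 1.0498 mV.
RMS of a uniform error over width LSB is LSB/√12 = 303 µV.

303 µV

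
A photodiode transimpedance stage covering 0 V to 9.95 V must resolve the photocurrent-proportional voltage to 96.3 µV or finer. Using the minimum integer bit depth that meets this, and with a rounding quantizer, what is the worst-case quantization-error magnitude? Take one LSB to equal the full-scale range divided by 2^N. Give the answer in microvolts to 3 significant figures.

38.0 µV

Span = 9.95 V.
Required number of levels: 9.95/96.3 µV = 103320; smallest N with 2^N ≥ that is 17.
One LSB is 9.95 V / 131072 = 75.912 µV.
Max error for round-to-nearest is LSB/2 = 38.0 µV.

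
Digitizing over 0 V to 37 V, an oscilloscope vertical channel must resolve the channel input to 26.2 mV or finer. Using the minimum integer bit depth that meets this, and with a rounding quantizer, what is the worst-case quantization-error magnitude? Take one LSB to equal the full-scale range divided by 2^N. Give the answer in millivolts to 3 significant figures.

9.03 mV

V_FS = 37 V.
37 V / 26.2 mV = 1412. Since 2^10 = 1024 and 2^11 = 2048, N = 11.
LSB = 37 V / 2^11 = 18.066 mV.
|e|_max = LSB/2 = 9.03 mV.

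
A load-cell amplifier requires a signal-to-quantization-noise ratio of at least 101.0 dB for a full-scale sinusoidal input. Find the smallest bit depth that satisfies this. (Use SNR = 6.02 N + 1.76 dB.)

Required N = ⌈(101.0 − 1.76)/6.02⌉ = ⌈16.485⌉ = 17.

17 bits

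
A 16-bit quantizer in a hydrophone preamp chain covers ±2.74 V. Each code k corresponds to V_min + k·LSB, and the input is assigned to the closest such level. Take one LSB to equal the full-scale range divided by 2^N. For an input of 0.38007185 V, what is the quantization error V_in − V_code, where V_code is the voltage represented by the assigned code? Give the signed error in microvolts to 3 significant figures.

Range = 2.74 − (-2.74) = 5.48 V. LSB = 5.48 V / 2^16 ≈ 83.62 µV.
Position in LSBs: (0.38007185 − (-2.74)) × 65536/5.48 = 37313.3264; rounding gives k = 37313.
V_code = -2.74 + (37313/65536) × 5.48 = 0.38004455566 V.
Error = V_in − V_code = 0.38007185 − (0.38004455566) = +27.3 µV.

+27.3 µV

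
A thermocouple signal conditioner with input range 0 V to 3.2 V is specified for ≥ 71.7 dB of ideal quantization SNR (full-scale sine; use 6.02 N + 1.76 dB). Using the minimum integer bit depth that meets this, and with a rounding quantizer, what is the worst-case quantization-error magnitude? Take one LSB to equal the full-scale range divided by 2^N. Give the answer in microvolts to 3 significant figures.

391 µV

Full-scale range = 3.2 V.
N ≥ (71.7 − 1.76)/6.02 = 11.618 → N_min = 12.
One LSB is 3.2 V / 4096 = 0.78125 mV.
Max error for round-to-nearest is LSB/2 = 391 µV.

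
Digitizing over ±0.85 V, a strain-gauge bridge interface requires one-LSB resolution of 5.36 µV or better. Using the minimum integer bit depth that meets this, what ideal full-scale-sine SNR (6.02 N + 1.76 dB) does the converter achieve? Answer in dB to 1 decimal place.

116.1 dB

Range = 0.85 − (-0.85) = 1.7 V.
Need 2^N ≥ 1.7 V / 5.36 µV = 317200 → N_min = 19.
Ideal SNR at N = 19: 6.02·19 + 1.76 = 116.1 dB.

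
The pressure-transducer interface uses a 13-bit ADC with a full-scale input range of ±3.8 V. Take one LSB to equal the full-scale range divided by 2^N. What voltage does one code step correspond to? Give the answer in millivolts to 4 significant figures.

0.9277 mV

Span: 3.8 V − (-3.8 V) = 7.6 V.
2^13 = 8192 levels.
Step size = 7.6/8192 V = 0.9277 mV.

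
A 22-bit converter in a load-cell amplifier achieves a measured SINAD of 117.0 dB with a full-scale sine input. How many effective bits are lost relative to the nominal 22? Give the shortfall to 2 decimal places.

2.86 bits

Effective bits = (117.0 − 1.76)/6.02 = 19.1429.
Lost resolution: 22 − 19.1429 = 2.8571 bits.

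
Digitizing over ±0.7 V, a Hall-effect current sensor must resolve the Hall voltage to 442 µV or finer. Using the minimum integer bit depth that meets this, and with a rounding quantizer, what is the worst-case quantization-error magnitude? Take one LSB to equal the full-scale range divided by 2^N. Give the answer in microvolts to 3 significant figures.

The full-scale span is 0.7 − (-0.7) = 1.4 V.
Need 2^N ≥ 1.4 V / 442 µV = 3167 → N_min = 12.
One LSB is 1.4 V / 4096 = 341.80 µV.
Max error for round-to-nearest is LSB/2 = 171 µV.

171 µV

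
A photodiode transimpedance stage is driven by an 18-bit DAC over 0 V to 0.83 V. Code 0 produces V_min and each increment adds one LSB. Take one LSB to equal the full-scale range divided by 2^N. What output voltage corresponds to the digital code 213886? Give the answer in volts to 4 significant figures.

Span = 0.83 V. LSB = 0.83 V / 2^18.
V_out = V_min + code × LSB = 0 V + 213886 × 0.83 V / 262144
      = 0 + 0.677206 = 0.677206 V.

0.6772 V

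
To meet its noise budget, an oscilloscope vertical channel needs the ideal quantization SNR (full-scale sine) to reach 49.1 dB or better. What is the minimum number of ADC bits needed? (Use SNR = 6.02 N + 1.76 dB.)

8 bits

Solving 6.02 N ≥ 49.1 − 1.76: N ≥ 7.864. Round up → N = 8.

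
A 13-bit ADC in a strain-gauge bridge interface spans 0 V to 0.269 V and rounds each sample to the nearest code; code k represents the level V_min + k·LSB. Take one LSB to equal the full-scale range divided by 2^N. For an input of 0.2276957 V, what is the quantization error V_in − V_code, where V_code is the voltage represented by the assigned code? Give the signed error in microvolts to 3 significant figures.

Span = 0.269 V. LSB = 0.269 V / 2^13 ≈ 32.84 µV.
Position in LSBs: (0.2276957 − (0)) × 8192/0.269 = 6934.1382; rounding gives k = 6934.
V_code = 0 + (6934/8192) × 0.269 = 0.2276911621 V.
e = 0.2276957 − (0.2276911621) = +4.54 µV.

+4.54 µV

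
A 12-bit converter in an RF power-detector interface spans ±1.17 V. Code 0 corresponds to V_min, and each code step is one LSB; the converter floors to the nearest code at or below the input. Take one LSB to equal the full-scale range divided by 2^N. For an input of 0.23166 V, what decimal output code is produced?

2453

Full-scale range = 1.17 V − (-1.17 V) = 2.34 V. LSB = 2.34 V / 2^12 ≈ 0.5713 mV.
V_in − V_min = 0.23166 − (-1.17) = 1.40166 V.
Divide by LSB: 1.40166 × 4096/2.34 = 2453.5040.
Truncating gives code 2453.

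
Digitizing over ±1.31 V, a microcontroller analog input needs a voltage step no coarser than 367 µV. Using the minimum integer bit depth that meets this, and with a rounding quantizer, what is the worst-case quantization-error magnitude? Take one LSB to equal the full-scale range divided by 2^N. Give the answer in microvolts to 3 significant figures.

The full-scale span is 1.31 − (-1.31) = 2.62 V.
2.62 V / 367 µV = 7139. Since 2^12 = 4096 and 2^13 = 8192, N = 13.
Step size = 2.62/8192 V = 319.82 µV.
|e|_max = LSB/2 = 160 µV.

160 µV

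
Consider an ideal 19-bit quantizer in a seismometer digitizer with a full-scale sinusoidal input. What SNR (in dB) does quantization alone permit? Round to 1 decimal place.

116.1 dB

SNR = 6.02·19 + 1.76 = 116.14 dB.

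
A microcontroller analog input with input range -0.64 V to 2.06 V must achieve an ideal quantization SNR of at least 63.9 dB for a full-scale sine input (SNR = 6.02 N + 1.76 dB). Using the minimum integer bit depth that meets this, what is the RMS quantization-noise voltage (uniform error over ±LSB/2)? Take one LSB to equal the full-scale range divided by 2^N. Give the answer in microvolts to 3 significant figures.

Full-scale range = 2.06 V − (-0.64 V) = 2.7 V.
6.02 N + 1.76 ≥ 63.9 gives N ≥ 10.322, so the minimum integer is 11.
Step size = 2.7/2048 V = 1.3184 mV.
σ_q = LSB/√12 = 1.3184 mV/3.4641 = 381 µV.

381 µV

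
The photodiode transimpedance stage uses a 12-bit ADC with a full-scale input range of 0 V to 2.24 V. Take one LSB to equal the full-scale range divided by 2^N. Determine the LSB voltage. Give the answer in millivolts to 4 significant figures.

0.5469 mV

Range is 2.24 V.
Number of codes = 2^12 = 4096.
LSB = 2.24 V / 2^12 = 0.5469 mV.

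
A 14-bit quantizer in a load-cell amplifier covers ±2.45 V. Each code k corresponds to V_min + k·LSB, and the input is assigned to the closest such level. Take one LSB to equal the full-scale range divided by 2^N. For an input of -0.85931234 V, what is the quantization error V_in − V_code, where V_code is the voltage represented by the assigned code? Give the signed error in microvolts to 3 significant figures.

−77.7 µV

Span: 2.45 V − (-2.45 V) = 4.9 V. LSB = 4.9 V / 2^14 ≈ 299.1 µV.
(-0.85931234 − (-2.45)) / LSB = 1.59068766 × 16384/4.9 = 5318.7401. Nearest integer: k = 5319.
V_code = -2.45 + (5319/16384) × 4.9 = -0.85923461914 V.
Error = V_in − V_code = -0.85931234 − (-0.85923461914) = −77.7 µV.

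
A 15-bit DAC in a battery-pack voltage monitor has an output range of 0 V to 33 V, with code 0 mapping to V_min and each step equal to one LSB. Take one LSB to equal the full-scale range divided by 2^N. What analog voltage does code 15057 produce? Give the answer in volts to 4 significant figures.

15.16 V

Range is 33 V. LSB = 33 V / 2^15.
V_out = 0 + 15057 × (33/32768) V
      = 0 V + 15.1636 V = 15.1636 V.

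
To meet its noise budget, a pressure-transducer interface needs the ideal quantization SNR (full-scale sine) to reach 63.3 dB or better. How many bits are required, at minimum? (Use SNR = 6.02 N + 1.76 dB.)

Required N = ⌈(63.3 − 1.76)/6.02⌉ = ⌈10.223⌉ = 11.

11 bits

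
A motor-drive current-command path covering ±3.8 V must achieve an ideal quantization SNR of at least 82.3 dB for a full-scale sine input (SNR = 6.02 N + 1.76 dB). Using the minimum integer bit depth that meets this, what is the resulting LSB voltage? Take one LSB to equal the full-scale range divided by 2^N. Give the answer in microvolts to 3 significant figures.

The full-scale span is 3.8 − (-3.8) = 7.6 V.
Required N = ⌈(82.3 − 1.76)/6.02⌉ = ⌈13.379⌉ = 14.
One LSB is 7.6 V / 16384 = 464 µV.

464 µV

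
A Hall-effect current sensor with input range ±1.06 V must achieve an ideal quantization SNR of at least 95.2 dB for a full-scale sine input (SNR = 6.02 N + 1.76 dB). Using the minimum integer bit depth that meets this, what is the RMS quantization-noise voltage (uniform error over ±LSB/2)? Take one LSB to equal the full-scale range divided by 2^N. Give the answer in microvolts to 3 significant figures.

9.34 µV

Range = 1.06 − (-1.06) = 2.12 V.
N ≥ (95.2 − 1.76)/6.02 = 15.522 → N_min = 16.
LSB = 2.12 V ÷ 2^16 = 2.12/65536 V = 32.349 µV.
RMS noise = LSB/√12 = 9.34 µV.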